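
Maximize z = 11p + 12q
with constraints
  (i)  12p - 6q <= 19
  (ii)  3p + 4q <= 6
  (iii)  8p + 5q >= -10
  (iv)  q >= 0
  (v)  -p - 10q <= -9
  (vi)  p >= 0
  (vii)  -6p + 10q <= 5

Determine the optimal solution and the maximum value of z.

p = 12/13, q = 21/26, maximum z = 258/13

Extreme points and z = 11p + 12q:
  (12/13, 21/26) → z = 258/13
  (20/27, 17/18) → z = 526/27
  (4/7, 59/70) → z = 82/5

The binding constraints are 3p + 4q = 6 and -p - 10q = -9.
Solving simultaneously gives p = 12/13, q = 21/26.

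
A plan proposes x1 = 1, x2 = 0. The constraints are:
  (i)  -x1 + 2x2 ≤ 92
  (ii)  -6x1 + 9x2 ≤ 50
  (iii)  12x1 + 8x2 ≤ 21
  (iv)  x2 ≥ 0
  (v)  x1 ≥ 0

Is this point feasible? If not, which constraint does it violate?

(i): -1 ≤ 92 ✓
(ii): -6 ≤ 50 ✓
(iii): 12 ≤ 21 ✓
(iv): 0 ≥ 0 ✓
(v): 1 ≥ 0 ✓

feasible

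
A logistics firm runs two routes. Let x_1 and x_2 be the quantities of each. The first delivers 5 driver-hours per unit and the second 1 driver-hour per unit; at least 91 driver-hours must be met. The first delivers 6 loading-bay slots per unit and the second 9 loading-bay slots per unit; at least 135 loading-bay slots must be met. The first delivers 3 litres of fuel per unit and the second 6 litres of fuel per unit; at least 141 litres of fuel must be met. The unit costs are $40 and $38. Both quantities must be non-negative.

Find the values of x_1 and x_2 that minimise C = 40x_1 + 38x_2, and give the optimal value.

x_1 = 15, x_2 = 16, minimum C = 1208

The feasible region is unbounded (it extends along (0, 1), (1, 0)), but C strictly increases along every unbounded feasible direction, so there is no improving ray and the minimum is attained at a vertex.

The optimum lies where 5x_1 + x_2 = 91 and 3x_1 + 6x_2 = 141.
Solving simultaneously gives x_1 = 15, x_2 = 16.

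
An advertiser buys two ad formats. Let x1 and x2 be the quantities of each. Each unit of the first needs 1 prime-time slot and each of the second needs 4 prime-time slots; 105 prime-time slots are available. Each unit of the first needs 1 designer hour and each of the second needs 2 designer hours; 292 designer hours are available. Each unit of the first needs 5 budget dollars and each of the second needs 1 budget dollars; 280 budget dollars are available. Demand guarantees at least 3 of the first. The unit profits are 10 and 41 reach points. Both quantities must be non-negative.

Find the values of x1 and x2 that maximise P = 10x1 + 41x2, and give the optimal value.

x1 = 3, x2 = 51/2, maximum P = 2151/2

Feasible corners and P = 10x1 + 41x2:
  (56, 0) → P = 560
  (3, 0) → P = 30
  (1015/19, 245/19) → P = 20195/19
  (3, 51/2) → P = 2151/2

At the optimal vertex, x1 + 4x2 = 105 and x1 = 3.
Solving simultaneously gives x1 = 3, x2 = 51/2.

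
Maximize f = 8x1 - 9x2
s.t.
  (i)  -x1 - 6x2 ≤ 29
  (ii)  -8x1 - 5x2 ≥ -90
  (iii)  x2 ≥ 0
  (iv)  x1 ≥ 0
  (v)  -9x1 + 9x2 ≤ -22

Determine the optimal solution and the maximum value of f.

The binding constraints are -8x1 - 5x2 = -90 and x2 = 0.
Solving simultaneously gives x1 = 45/4, x2 = 0.

x1 = 45/4, x2 = 0, maximum f = 90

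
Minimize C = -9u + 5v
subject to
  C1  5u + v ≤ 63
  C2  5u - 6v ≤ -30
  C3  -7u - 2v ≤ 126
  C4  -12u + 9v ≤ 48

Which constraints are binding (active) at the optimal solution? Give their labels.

Vertices and C = -9u + 5v:
  (348/35, 93/7) → C = -807/35
  (173/19, 332/19) → C = 103/19
  (-2/3, 40/9) → C = 254/9

The minimum is at (348/35, 93/7). Substituting into each constraint, equality holds for C1 and C2; the remaining constraints have slack.

C1 and C2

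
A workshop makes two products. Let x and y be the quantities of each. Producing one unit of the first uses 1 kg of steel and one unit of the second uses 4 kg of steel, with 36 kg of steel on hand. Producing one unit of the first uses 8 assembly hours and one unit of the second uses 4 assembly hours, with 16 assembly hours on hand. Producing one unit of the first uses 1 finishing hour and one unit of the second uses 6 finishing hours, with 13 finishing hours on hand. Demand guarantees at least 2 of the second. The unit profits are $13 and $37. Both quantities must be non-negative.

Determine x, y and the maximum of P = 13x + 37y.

x = 1, y = 2, maximum P = 87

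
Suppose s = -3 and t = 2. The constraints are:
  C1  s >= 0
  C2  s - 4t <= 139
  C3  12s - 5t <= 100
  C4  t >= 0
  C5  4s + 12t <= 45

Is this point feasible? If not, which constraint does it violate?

Constraint C1: s = -3, which is not ≥ 0. All other constraints are satisfied.

not feasible — violates C1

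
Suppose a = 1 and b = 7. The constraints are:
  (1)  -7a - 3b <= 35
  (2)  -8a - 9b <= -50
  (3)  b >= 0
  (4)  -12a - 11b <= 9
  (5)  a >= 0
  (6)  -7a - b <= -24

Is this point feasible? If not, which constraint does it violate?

not feasible — violates (6)

Constraint (6): -7a - b = -14, which is not ≤ -24. All other constraints are satisfied.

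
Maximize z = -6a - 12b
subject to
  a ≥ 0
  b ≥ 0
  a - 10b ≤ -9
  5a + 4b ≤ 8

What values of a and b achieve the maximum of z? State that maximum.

a = 0, b = 9/10, maximum z = -54/5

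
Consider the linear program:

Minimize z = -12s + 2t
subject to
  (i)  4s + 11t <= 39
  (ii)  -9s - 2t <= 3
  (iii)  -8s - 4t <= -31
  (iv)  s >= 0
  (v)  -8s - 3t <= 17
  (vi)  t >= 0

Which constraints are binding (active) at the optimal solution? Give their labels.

Feasible corners and z = -12s + 2t:
  (185/72, 47/18) → z = -461/18
  (39/4, 0) → z = -117
  (31/8, 0) → z = -93/2

The minimum is at (39/4, 0). Substituting into each constraint, equality holds for (i) and (vi); the remaining constraints have slack.

(i) and (vi)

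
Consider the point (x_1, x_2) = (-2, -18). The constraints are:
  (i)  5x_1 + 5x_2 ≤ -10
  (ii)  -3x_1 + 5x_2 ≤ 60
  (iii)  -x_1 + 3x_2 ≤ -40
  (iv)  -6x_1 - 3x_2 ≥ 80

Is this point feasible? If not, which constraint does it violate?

not feasible — violates (iv)

Constraint (iv): -6x_1 - 3x_2 = 66, which is not ≥ 80. All other constraints are satisfied.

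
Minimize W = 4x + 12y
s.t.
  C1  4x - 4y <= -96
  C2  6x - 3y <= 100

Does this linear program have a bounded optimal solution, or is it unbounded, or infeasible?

From the feasible point (172/3, 244/3), moving in the direction (-4, -4) keeps every constraint satisfied while W decreases without bound.

unbounded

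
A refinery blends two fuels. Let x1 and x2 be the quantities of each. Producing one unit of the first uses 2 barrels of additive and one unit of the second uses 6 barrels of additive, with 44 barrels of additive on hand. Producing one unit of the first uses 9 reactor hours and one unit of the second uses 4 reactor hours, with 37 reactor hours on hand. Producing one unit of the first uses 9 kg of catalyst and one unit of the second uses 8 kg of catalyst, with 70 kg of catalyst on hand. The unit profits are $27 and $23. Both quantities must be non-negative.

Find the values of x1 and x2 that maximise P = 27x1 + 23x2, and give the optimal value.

x1 = 1, x2 = 7, maximum P = 188

Vertices and P = 27x1 + 23x2:
  (0, 0) → P = 0
  (0, 22/3) → P = 506/3
  (37/9, 0) → P = 111
  (1, 7) → P = 188

The binding constraints are 2x1 + 6x2 = 44 and 9x1 + 4x2 = 37.
Solving simultaneously gives x1 = 1, x2 = 7.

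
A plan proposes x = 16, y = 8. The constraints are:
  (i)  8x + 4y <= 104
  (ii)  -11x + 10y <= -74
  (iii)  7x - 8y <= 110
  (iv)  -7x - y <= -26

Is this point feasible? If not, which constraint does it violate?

not feasible — violates (i)

Constraint (i): 8x + 4y = 160, which is not ≤ 104. All other constraints are satisfied.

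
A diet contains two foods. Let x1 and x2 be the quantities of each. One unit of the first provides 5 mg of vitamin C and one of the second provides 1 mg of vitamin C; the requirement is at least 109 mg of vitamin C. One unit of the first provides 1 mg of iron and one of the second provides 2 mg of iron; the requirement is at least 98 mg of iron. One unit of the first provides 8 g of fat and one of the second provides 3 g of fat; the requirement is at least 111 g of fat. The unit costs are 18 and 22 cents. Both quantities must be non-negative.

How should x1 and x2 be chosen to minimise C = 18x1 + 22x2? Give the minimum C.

x1 = 40/3, x2 = 127/3, minimum C = 3514/3

Feasible corners and C = 18x1 + 22x2:
  (0, 109) → C = 2398
  (98, 0) → C = 1764
  (40/3, 127/3) → C = 3514/3
The feasible region is unbounded (it extends along (0, 1), (1, 0)), but C strictly increases along every unbounded feasible direction, so there is no improving ray and the minimum is attained at a vertex.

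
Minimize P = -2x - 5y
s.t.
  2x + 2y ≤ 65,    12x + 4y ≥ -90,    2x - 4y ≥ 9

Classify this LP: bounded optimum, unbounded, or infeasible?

bounded optimum

Vertices and P = -2x - 5y:
  (139/6, 28/3) → P = -93
  (-81/14, -36/7) → P = 261/7
The feasible region has finitely many vertices and no improving ray; the minimum is -93 at (139/6, 28/3).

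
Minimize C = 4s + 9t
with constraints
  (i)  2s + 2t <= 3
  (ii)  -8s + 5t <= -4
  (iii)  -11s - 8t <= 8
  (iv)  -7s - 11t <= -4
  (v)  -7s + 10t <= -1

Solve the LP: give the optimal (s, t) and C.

s = 25/8, t = -13/8, minimum C = -17/8

Corner points and C = 4s + 9t:
  (25/8, -13/8) → C = -17/8
  (16/17, 19/34) → C = 299/34
  (64/123, 4/123) → C = 292/123
  (7/9, 4/9) → C = 64/9

The optimum lies where 2s + 2t = 3 and -7s - 11t = -4.
Solving simultaneously gives s = 25/8, t = -13/8.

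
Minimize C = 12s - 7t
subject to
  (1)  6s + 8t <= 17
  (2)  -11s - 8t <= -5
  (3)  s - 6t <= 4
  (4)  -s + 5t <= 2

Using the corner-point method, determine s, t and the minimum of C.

Feasible corners and C = 12s - 7t:
  (67/22, -7/44) → C = 1657/44
  (69/38, 29/38) → C = 625/38
  (31/37, -39/74) → C = 1017/74
  (1/7, 3/7) → C = -9/7

s = 1/7, t = 3/7, minimum C = -9/7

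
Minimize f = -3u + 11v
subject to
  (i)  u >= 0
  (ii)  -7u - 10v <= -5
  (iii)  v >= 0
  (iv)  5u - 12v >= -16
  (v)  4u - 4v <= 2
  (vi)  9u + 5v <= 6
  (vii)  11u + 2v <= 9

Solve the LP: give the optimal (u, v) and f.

Vertices and f = -3u + 11v:
  (0, 1/2) → f = 11/2
  (0, 6/5) → f = 66/5
  (10/17, 3/34) → f = -27/34
  (17/28, 3/28) → f = -9/14

The binding constraints are -7u - 10v = -5 and 4u - 4v = 2.
Solving simultaneously gives u = 10/17, v = 3/34.

u = 10/17, v = 3/34, minimum f = -27/34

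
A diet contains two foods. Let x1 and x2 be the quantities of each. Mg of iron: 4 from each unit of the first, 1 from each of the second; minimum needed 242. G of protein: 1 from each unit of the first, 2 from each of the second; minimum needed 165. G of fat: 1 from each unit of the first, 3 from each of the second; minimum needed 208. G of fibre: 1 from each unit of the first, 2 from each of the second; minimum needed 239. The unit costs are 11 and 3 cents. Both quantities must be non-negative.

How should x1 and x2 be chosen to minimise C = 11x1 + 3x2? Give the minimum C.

x1 = 35, x2 = 102, minimum C = 691

Feasible corners and C = 11x1 + 3x2:
  (0, 242) → C = 726
  (239, 0) → C = 2629
  (35, 102) → C = 691
The feasible region is unbounded (it extends along (0, 1), (1, 0)), but C strictly increases along every unbounded feasible direction, so there is no improving ray and the minimum is attained at a vertex.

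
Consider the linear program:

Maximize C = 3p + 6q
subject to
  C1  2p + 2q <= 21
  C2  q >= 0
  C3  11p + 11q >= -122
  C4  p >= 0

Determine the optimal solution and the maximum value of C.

At the optimal vertex, 2p + 2q = 21 and p = 0.
Solving simultaneously gives p = 0, q = 21/2.

p = 0, q = 21/2, maximum C = 63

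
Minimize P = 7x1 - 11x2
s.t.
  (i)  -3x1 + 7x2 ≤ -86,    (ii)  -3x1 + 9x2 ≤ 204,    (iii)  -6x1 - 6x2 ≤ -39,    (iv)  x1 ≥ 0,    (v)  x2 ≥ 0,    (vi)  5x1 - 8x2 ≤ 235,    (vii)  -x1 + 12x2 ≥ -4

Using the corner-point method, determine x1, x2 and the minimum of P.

Extreme points and P = 7x1 - 11x2:
  (87, 25) → P = 334
  (1004/29, 74/29) → P = 6214/29
  (697/13, 215/52) → P = 17151/52

The binding constraints are -3x1 + 7x2 = -86 and -x1 + 12x2 = -4.
Solving simultaneously gives x1 = 1004/29, x2 = 74/29.

x1 = 1004/29, x2 = 74/29, minimum P = 6214/29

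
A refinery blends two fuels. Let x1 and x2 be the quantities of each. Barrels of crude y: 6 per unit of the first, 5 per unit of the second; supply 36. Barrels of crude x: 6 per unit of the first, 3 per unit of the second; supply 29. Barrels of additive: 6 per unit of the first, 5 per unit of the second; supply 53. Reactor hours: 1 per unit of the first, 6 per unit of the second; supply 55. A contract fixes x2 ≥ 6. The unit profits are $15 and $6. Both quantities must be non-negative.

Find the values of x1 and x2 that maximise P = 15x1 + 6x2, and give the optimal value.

x1 = 1, x2 = 6, maximum P = 51

Corner points and P = 15x1 + 6x2:
  (0, 36/5) → P = 216/5
  (0, 6) → P = 36
  (1, 6) → P = 51

The binding constraints are 6x1 + 5x2 = 36 and x2 = 6.
Solving simultaneously gives x1 = 1, x2 = 6.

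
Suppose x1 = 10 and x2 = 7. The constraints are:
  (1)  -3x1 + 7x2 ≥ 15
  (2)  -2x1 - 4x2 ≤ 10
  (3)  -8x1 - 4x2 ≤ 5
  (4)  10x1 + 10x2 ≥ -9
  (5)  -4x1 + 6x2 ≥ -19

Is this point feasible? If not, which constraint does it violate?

feasible

(1): 19 ≥ 15 ✓
(2): -48 ≤ 10 ✓
(3): -108 ≤ 5 ✓
(4): 170 ≥ -9 ✓
(5): 2 ≥ -19 ✓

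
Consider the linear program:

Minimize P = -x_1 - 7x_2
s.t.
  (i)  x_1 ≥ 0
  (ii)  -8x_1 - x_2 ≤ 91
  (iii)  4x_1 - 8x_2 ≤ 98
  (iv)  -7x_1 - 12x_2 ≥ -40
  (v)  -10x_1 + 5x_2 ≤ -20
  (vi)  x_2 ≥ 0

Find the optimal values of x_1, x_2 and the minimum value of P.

The binding constraints are -7x_1 - 12x_2 = -40 and -10x_1 + 5x_2 = -20.
Solving simultaneously gives x_1 = 88/31, x_2 = 52/31.

x_1 = 88/31, x_2 = 52/31, minimum P = -452/31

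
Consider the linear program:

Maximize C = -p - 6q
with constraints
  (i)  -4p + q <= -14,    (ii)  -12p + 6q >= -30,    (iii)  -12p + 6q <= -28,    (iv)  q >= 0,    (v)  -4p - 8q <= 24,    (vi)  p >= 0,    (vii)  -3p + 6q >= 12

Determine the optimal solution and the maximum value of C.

Extreme points and C = -p - 6q:
  (14/3, 14/3) → C = -98/3
  (32/7, 30/7) → C = -212/7
  (14/3, 13/3) → C = -92/3
The feasible region is unbounded (it extends along (1, 2)), but C strictly decreases along every unbounded feasible direction, so there is no improving ray and the maximum is attained at a vertex.

p = 32/7, q = 30/7, maximum C = -212/7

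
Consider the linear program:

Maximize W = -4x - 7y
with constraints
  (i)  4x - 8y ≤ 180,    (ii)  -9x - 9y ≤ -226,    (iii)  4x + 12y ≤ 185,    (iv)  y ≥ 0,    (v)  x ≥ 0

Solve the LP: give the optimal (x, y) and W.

Corner points and W = -4x - 7y:
  (91/2, 1/4) → W = -735/4
  (45, 0) → W = -180
  (349/24, 761/72) → W = -9515/72
  (226/9, 0) → W = -904/9

The optimum lies where -9x - 9y = -226 and y = 0.
Solving simultaneously gives x = 226/9, y = 0.

x = 226/9, y = 0, maximum W = -904/9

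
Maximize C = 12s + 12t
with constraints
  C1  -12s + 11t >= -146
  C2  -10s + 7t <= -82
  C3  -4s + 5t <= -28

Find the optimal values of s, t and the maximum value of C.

Vertices and C = 12s + 12t:
  (-60/13, -238/13) → C = -3576/13
  (211/8, 31/2) → C = 1005/2
  (107/11, 24/11) → C = 1572/11

At the optimal vertex, -12s + 11t = -146 and -4s + 5t = -28.
Solving simultaneously gives s = 211/8, t = 31/2.

s = 211/8, t = 31/2, maximum C = 1005/2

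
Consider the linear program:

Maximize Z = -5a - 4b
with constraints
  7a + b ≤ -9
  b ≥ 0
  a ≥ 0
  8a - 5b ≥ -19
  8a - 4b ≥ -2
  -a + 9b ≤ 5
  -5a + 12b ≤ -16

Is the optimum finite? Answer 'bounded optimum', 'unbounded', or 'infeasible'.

infeasible

The boundaries 7a + b = -9 and a = 0 meet at (0, -9), but that point violates b ≥ 0. Every candidate vertex is excluded by some other constraint, so the feasible region is empty.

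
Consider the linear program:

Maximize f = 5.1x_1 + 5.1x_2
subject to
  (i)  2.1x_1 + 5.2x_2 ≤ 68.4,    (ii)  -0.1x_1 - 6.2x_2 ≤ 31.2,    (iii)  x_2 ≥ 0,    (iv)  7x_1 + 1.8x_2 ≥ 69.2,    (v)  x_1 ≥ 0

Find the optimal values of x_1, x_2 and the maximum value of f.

x_1 = 228/7, x_2 = 0, maximum f = 5814/35

Extreme points and f = 5.1x_1 + 5.1x_2:
  (228/7, 0) → f = 5814/35
  (11836/1631, 2382/233) → f = 145401/1631
  (346/35, 0) → f = 8823/175

The binding constraints are 2.1x_1 + 5.2x_2 = 68.4 and x_2 = 0.
Solving simultaneously gives x_1 = 228/7, x_2 = 0.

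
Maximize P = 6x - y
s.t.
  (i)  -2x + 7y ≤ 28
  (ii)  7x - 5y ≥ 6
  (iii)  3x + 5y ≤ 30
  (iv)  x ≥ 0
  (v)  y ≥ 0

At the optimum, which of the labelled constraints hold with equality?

Extreme points and P = 6x - y:
  (18/5, 96/25) → P = 444/25
  (6/7, 0) → P = 36/7
  (10, 0) → P = 60

The maximum is at (10, 0). Substituting into each constraint, equality holds for (iii) and (v); the remaining constraints have slack.

(iii) and (v)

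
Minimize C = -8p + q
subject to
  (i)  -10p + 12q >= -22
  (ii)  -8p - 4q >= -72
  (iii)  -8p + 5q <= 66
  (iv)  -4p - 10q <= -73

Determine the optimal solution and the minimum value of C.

Vertices and C = -8p + q:
  (4/3, 46/3) → C = 14/3
  (107/16, 37/8) → C = -391/8
  (-59/20, 212/25) → C = 802/25

At the optimal vertex, -8p - 4q = -72 and -4p - 10q = -73.
Solving simultaneously gives p = 107/16, q = 37/8.

p = 107/16, q = 37/8, minimum C = -391/8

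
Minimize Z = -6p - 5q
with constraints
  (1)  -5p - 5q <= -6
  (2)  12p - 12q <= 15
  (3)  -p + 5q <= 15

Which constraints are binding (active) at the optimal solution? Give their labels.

(2) and (3)

Vertices and Z = -6p - 5q:
  (49/40, -1/40) → Z = -289/40
  (-3/2, 27/10) → Z = -9/2
  (85/16, 65/16) → Z = -835/16

The minimum is at (85/16, 65/16). Substituting into each constraint, equality holds for (2) and (3); the remaining constraints have slack.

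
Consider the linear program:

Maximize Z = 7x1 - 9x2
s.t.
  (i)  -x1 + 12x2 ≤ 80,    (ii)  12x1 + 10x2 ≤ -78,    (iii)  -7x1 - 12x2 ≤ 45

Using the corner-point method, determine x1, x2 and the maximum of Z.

Feasible corners and Z = 7x1 - 9x2:
  (-124/11, 63/11) → Z = -1435/11
  (-125/8, 515/96) → Z = -5045/32
  (-243/37, 3/37) → Z = -1728/37

At the optimal vertex, 12x1 + 10x2 = -78 and -7x1 - 12x2 = 45.
Solving simultaneously gives x1 = -243/37, x2 = 3/37.

x1 = -243/37, x2 = 3/37, maximum Z = -1728/37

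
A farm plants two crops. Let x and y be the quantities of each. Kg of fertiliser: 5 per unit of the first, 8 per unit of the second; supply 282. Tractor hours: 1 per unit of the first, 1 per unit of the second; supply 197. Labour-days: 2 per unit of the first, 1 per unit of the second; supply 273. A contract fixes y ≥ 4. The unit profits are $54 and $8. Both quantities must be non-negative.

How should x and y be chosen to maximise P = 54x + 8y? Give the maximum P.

x = 50, y = 4, maximum P = 2732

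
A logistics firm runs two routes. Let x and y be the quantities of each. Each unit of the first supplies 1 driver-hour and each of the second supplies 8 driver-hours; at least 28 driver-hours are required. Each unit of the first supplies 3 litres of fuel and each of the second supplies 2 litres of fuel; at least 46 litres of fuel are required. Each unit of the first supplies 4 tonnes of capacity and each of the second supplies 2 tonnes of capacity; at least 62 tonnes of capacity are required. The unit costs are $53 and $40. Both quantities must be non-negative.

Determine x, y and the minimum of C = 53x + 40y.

Extreme points and C = 53x + 40y:
  (0, 31) → C = 1240
  (28, 0) → C = 1484
  (44/3, 5/3) → C = 844
The feasible region is unbounded (it extends along (0, 1), (1, 0)), but C strictly increases along every unbounded feasible direction, so there is no improving ray and the minimum is attained at a vertex.

The optimum lies where x + 8y = 28 and 4x + 2y = 62.
Solving simultaneously gives x = 44/3, y = 5/3.

x = 44/3, y = 5/3, minimum C = 844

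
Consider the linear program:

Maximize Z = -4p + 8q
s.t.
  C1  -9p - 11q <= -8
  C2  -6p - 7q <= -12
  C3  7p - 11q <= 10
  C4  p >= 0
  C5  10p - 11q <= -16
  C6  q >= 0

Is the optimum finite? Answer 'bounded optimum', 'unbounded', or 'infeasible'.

From the feasible point (0, 12/7), moving in the direction (0, 1) keeps every constraint satisfied while Z increases without bound.

unbounded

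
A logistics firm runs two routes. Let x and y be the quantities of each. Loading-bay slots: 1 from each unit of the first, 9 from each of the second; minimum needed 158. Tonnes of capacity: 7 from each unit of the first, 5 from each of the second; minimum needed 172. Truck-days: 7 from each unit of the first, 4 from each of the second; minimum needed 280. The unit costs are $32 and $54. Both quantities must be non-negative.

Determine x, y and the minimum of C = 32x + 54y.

Vertices and C = 32x + 54y:
  (0, 70) → C = 3780
  (158, 0) → C = 5056
  (32, 14) → C = 1780
The feasible region is unbounded (it extends along (0, 1), (1, 0)), but C strictly increases along every unbounded feasible direction, so there is no improving ray and the minimum is attained at a vertex.

The optimum lies where x + 9y = 158 and 7x + 4y = 280.
Solving simultaneously gives x = 32, y = 14.

x = 32, y = 14, minimum C = 1780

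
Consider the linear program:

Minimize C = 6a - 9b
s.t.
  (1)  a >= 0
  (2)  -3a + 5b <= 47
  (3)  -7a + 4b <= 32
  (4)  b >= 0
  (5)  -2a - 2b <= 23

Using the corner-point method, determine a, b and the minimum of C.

The feasible region is unbounded (it extends along (1, 0), (5, 3)), but C strictly increases along every unbounded feasible direction, so there is no improving ray and the minimum is attained at a vertex.

The optimum lies where -3a + 5b = 47 and -7a + 4b = 32.
Solving simultaneously gives a = 28/23, b = 233/23.

a = 28/23, b = 233/23, minimum C = -1929/23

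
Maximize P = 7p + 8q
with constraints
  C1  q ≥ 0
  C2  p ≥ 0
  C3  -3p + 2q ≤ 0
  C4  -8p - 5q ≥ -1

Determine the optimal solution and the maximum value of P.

p = 2/31, q = 3/31, maximum P = 38/31

Extreme points and P = 7p + 8q:
  (0, 0) → P = 0
  (1/8, 0) → P = 7/8
  (2/31, 3/31) → P = 38/31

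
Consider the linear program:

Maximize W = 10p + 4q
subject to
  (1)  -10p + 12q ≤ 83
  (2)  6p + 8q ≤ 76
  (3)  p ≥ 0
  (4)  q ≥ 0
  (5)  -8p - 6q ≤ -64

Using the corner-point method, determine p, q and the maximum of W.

Extreme points and W = 10p + 4q:
  (38/3, 0) → W = 380/3
  (2, 8) → W = 52
  (8, 0) → W = 80

p = 38/3, q = 0, maximum W = 380/3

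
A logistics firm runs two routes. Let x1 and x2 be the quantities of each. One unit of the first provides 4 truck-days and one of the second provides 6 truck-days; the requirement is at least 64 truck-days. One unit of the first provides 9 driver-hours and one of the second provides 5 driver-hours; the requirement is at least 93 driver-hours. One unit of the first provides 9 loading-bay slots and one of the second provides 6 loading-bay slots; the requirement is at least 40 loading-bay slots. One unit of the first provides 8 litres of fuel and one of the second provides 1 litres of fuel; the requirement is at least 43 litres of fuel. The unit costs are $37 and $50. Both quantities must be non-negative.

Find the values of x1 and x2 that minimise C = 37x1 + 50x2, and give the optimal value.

Feasible corners and C = 37x1 + 50x2:
  (0, 43) → C = 2150
  (16, 0) → C = 592
  (7, 6) → C = 559
  (122/31, 357/31) → C = 22364/31
The feasible region is unbounded (it extends along (0, 1), (1, 0)), but C strictly increases along every unbounded feasible direction, so there is no improving ray and the minimum is attained at a vertex.

x1 = 7, x2 = 6, minimum C = 559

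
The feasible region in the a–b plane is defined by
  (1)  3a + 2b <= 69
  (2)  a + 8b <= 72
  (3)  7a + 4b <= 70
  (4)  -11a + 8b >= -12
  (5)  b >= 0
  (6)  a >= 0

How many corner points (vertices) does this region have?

5

Pairwise boundary intersections that survive every other constraint:
  (68/13, 217/26)
  (0, 9)
  (152/25, 343/50)
  (12/11, 0)
  (0, 0)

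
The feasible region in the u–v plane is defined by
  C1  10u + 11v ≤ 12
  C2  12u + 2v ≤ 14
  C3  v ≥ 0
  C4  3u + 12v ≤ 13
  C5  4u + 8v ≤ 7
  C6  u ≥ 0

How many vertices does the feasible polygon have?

5

Pairwise boundary intersections that survive every other constraint:
  (65/56, 1/28)
  (19/36, 11/18)
  (7/6, 0)
  (0, 0)
  (0, 7/8)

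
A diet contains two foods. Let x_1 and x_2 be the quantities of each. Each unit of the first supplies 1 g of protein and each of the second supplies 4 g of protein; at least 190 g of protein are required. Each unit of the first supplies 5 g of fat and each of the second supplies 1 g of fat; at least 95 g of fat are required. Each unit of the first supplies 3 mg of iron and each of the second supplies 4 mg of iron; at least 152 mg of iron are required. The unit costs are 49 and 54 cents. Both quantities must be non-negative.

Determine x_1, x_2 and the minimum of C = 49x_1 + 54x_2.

x_1 = 10, x_2 = 45, minimum C = 2920

Feasible corners and C = 49x_1 + 54x_2:
  (0, 95) → C = 5130
  (190, 0) → C = 9310
  (10, 45) → C = 2920
The feasible region is unbounded (it extends along (0, 1), (1, 0)), but C strictly increases along every unbounded feasible direction, so there is no improving ray and the minimum is attained at a vertex.

The optimum lies where x_1 + 4x_2 = 190 and 5x_1 + x_2 = 95.
Solving simultaneously gives x_1 = 10, x_2 = 45.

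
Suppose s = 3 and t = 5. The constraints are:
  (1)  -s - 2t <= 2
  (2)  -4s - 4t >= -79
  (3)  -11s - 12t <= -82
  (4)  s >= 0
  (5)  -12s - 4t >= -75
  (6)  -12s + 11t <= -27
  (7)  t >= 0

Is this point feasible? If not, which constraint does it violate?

Constraint (6): -12s + 11t = 19, which is not ≤ -27. All other constraints are satisfied.

not feasible — violates (6)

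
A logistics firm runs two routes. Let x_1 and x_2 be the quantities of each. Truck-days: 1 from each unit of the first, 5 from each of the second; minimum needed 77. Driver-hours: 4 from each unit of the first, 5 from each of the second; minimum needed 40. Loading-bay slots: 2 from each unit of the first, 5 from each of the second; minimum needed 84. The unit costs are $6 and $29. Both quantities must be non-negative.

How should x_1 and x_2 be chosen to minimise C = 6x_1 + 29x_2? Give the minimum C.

Vertices and C = 6x_1 + 29x_2:
  (0, 84/5) → C = 2436/5
  (77, 0) → C = 462
  (7, 14) → C = 448
The feasible region is unbounded (it extends along (0, 1), (1, 0)), but C strictly increases along every unbounded feasible direction, so there is no improving ray and the minimum is attained at a vertex.

x_1 = 7, x_2 = 14, minimum C = 448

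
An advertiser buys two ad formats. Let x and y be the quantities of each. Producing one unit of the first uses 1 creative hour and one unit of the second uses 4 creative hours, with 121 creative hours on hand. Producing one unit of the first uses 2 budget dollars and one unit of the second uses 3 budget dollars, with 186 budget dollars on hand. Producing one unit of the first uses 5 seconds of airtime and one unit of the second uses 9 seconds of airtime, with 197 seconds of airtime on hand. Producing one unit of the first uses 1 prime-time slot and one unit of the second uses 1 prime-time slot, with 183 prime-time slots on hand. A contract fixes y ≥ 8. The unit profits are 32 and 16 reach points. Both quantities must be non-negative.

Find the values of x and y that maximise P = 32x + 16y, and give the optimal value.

x = 25, y = 8, maximum P = 928

Corner points and P = 32x + 16y:
  (0, 197/9) → P = 3152/9
  (0, 8) → P = 128
  (25, 8) → P = 928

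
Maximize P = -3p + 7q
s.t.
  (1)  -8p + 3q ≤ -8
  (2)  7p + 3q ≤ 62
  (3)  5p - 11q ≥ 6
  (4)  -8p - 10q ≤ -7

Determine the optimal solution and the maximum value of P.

Vertices and P = -3p + 7q:
  (175/23, 67/23) → P = -56/23
  (599/46, -447/46) → P = -2463/23
  (137/138, -13/138) → P = -251/69

p = 175/23, q = 67/23, maximum P = -56/23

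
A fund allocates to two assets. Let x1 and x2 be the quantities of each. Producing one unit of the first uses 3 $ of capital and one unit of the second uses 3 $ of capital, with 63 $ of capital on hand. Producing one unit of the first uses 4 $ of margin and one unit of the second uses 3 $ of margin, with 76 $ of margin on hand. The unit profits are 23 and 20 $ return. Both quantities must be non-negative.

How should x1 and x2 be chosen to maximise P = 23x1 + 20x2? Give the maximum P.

Extreme points and P = 23x1 + 20x2:
  (0, 0) → P = 0
  (0, 21) → P = 420
  (19, 0) → P = 437
  (13, 8) → P = 459

The optimum lies where 3x1 + 3x2 = 63 and 4x1 + 3x2 = 76.
Solving simultaneously gives x1 = 13, x2 = 8.

x1 = 13, x2 = 8, maximum P = 459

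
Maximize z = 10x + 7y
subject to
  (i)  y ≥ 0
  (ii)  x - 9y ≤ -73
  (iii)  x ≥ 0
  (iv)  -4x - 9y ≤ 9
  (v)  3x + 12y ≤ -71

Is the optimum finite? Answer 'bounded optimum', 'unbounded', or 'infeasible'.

infeasible

The boundaries x - 9y = -73 and x = 0 meet at (0, 73/9), but that point violates 3x + 12y ≤ -71. Every candidate vertex is excluded by some other constraint, so the feasible region is empty.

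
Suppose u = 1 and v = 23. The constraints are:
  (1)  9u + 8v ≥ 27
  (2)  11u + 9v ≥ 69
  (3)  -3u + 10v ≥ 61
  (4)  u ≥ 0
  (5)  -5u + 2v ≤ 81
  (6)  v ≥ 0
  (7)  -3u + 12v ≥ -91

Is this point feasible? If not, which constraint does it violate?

feasible

(1): 193 ≥ 27 ✓
(2): 218 ≥ 69 ✓
(3): 227 ≥ 61 ✓
(4): 1 ≥ 0 ✓
(5): 41 ≤ 81 ✓
(6): 23 ≥ 0 ✓
(7): 273 ≥ -91 ✓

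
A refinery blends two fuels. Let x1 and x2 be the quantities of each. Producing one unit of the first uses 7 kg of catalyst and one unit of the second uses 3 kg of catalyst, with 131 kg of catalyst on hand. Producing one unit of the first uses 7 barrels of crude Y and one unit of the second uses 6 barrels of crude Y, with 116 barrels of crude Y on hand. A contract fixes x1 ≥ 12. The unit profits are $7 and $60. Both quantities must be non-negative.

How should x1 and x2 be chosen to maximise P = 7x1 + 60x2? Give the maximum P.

x1 = 12, x2 = 16/3, maximum P = 404

Extreme points and P = 7x1 + 60x2:
  (116/7, 0) → P = 116
  (12, 0) → P = 84
  (12, 16/3) → P = 404

The binding constraints are 7x1 + 6x2 = 116 and x1 = 12.
Solving simultaneously gives x1 = 12, x2 = 16/3.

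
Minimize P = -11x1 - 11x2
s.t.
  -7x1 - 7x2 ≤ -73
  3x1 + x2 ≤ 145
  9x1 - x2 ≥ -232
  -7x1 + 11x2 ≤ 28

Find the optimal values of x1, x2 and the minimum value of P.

x1 = 1567/40, x2 = 1099/40, minimum P = -14663/20

Feasible corners and P = -11x1 - 11x2:
  (471/7, -398/7) → P = -803/7
  (607/126, 101/18) → P = -803/7
  (1567/40, 1099/40) → P = -14663/20

The optimum lies where 3x1 + x2 = 145 and -7x1 + 11x2 = 28.
Solving simultaneously gives x1 = 1567/40, x2 = 1099/40.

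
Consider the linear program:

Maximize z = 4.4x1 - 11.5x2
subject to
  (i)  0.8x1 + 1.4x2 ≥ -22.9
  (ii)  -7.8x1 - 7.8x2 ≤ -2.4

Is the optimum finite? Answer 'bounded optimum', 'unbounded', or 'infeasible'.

From the feasible point (1011/26, -1003/26), moving in the direction (1.4, -0.8) keeps every constraint satisfied while z increases without bound.

unbounded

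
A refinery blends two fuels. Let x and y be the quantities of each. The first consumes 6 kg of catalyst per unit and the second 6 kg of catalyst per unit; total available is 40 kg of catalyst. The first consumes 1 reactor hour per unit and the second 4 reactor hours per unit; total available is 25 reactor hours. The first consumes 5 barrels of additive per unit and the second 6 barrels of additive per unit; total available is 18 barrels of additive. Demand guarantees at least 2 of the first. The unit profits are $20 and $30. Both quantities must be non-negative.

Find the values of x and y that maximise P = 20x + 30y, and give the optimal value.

Vertices and P = 20x + 30y:
  (18/5, 0) → P = 72
  (2, 0) → P = 40
  (2, 4/3) → P = 80

x = 2, y = 4/3, maximum P = 80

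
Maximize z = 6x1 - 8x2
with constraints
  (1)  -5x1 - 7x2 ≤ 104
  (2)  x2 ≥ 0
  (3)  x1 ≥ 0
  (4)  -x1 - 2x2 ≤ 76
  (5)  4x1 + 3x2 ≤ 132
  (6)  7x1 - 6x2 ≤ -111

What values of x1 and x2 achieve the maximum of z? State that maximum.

x1 = 0, x2 = 37/2, maximum z = -148

Extreme points and z = 6x1 - 8x2:
  (0, 44) → z = -352
  (0, 37/2) → z = -148
  (51/5, 152/5) → z = -182

The binding constraints are x1 = 0 and 7x1 - 6x2 = -111.
Solving simultaneously gives x1 = 0, x2 = 37/2.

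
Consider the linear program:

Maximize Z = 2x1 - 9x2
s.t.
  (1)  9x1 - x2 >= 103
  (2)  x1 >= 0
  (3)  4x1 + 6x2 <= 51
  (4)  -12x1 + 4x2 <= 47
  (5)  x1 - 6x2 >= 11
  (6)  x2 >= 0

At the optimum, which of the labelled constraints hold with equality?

(3) and (6)

Feasible corners and Z = 2x1 - 9x2:
  (607/53, 4/53) → Z = 1178/53
  (103/9, 0) → Z = 206/9
  (62/5, 7/30) → Z = 227/10
  (51/4, 0) → Z = 51/2

The maximum is at (51/4, 0). Substituting into each constraint, equality holds for (3) and (6); the remaining constraints have slack.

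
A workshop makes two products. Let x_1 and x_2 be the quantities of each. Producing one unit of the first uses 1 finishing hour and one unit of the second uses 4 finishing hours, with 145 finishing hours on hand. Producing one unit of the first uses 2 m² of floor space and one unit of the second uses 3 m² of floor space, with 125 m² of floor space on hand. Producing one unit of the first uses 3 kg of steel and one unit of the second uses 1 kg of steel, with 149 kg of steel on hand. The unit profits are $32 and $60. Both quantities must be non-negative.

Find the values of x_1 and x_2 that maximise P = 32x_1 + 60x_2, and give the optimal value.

x_1 = 13, x_2 = 33, maximum P = 2396

Vertices and P = 32x_1 + 60x_2:
  (0, 0) → P = 0
  (0, 145/4) → P = 2175
  (149/3, 0) → P = 4768/3
  (13, 33) → P = 2396
  (46, 11) → P = 2132

The optimum lies where x_1 + 4x_2 = 145 and 2x_1 + 3x_2 = 125.
Solving simultaneously gives x_1 = 13, x_2 = 33.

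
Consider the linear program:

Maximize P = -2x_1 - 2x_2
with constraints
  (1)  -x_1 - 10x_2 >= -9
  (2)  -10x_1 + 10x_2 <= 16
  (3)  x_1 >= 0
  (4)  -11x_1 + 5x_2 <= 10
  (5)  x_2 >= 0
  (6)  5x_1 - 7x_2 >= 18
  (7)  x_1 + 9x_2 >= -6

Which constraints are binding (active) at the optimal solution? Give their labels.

(5) and (6)

Vertices and P = -2x_1 - 2x_2:
  (9, 0) → P = -18
  (81/19, 9/19) → P = -180/19
  (18/5, 0) → P = -36/5

The maximum is at (18/5, 0). Substituting into each constraint, equality holds for (5) and (6); the remaining constraints have slack.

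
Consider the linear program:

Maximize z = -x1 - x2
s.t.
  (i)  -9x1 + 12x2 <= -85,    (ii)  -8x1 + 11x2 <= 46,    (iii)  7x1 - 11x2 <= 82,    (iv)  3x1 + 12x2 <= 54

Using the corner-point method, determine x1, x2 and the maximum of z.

Vertices and z = -x1 - x2:
  (-49/15, -143/15) → z = 64/5
  (139/12, 77/48) → z = -211/16
  (526/39, 44/39) → z = -190/13

At the optimal vertex, -9x1 + 12x2 = -85 and 7x1 - 11x2 = 82.
Solving simultaneously gives x1 = -49/15, x2 = -143/15.

x1 = -49/15, x2 = -143/15, maximum z = 64/5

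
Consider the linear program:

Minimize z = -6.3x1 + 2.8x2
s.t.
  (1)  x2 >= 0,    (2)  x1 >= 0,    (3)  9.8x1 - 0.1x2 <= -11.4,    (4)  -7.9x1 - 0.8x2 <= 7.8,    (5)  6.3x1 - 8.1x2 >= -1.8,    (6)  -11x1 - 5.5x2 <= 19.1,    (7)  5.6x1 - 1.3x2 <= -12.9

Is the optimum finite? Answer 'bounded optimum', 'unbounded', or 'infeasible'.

infeasible

The boundaries x1 = 0 and 9.8x1 - 0.1x2 = -11.4 meet at (0, 114), but that point violates 6.3x1 - 8.1x2 ≥ -1.8. Every candidate vertex is excluded by some other constraint, so the feasible region is empty.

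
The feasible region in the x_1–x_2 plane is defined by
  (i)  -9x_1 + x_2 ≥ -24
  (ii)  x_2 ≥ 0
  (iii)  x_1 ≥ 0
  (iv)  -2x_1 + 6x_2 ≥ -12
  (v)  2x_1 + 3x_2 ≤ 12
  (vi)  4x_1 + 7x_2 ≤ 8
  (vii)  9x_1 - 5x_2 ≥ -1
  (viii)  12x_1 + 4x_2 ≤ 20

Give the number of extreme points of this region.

Pairwise boundary intersections that survive every other constraint:
  (0, 0)
  (5/3, 0)
  (0, 1/5)
  (33/83, 76/83)
  (27/17, 4/17)

5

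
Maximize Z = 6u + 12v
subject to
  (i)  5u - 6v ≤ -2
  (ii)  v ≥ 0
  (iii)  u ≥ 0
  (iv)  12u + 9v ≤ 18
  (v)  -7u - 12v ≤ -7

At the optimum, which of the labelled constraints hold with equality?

Feasible corners and Z = 6u + 12v:
  (10/13, 38/39) → Z = 212/13
  (3/17, 49/102) → Z = 116/17
  (0, 2) → Z = 24
  (0, 7/12) → Z = 7

The maximum is at (0, 2). Substituting into each constraint, equality holds for (iii) and (iv); the remaining constraints have slack.

(iii) and (iv)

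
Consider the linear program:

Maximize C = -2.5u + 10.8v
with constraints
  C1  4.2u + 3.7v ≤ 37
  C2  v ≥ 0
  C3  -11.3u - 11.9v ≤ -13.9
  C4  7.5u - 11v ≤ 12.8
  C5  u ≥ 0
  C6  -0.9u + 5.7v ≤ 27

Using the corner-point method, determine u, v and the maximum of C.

u = 0, v = 90/19, maximum C = 972/19

Vertices and C = -2.5u + 10.8v:
  (45436/7395, 7458/2465) → C = 640246/36975
  (3700/909, 1630/303) → C = 43562/909
  (139/113, 0) → C = -695/226
  (128/75, 0) → C = -64/15
  (0, 139/119) → C = 7506/595
  (0, 90/19) → C = 972/19

The optimum lies where u = 0 and -0.9u + 5.7v = 27.
Solving simultaneously gives u = 0, v = 90/19.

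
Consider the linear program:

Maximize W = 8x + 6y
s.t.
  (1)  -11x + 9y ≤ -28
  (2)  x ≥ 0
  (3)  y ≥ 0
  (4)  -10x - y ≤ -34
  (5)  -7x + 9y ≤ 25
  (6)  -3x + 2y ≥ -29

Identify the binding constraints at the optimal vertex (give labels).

(5) and (6)

Corner points and W = 8x + 6y:
  (334/101, 94/101) → W = 3236/101
  (53/4, 157/12) → W = 369/2
  (17/5, 0) → W = 136/5
  (29/3, 0) → W = 232/3
  (311/13, 278/13) → W = 4156/13

The maximum is at (311/13, 278/13). Substituting into each constraint, equality holds for (5) and (6); the remaining constraints have slack.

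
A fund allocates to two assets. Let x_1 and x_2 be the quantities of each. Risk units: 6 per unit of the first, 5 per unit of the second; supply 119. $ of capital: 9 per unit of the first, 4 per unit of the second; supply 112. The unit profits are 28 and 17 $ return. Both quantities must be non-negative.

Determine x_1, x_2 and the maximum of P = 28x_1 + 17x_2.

x_1 = 4, x_2 = 19, maximum P = 435

Feasible corners and P = 28x_1 + 17x_2:
  (0, 0) → P = 0
  (0, 119/5) → P = 2023/5
  (112/9, 0) → P = 3136/9
  (4, 19) → P = 435

The optimum lies where 6x_1 + 5x_2 = 119 and 9x_1 + 4x_2 = 112.
Solving simultaneously gives x_1 = 4, x_2 = 19.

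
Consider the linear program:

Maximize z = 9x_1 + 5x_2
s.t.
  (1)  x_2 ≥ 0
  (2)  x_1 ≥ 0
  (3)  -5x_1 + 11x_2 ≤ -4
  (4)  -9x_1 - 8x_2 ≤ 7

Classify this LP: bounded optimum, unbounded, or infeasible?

From the feasible point (4/5, 0), moving in the direction (11, 5) keeps every constraint satisfied while z increases without bound.

unbounded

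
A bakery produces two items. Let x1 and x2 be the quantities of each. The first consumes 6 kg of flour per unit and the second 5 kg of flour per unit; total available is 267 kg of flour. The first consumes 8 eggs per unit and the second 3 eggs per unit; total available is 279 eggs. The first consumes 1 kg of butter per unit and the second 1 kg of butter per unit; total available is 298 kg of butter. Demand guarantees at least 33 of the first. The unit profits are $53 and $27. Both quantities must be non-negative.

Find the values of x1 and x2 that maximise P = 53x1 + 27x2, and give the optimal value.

x1 = 33, x2 = 5, maximum P = 1884

Extreme points and P = 53x1 + 27x2:
  (279/8, 0) → P = 14787/8
  (33, 0) → P = 1749
  (33, 5) → P = 1884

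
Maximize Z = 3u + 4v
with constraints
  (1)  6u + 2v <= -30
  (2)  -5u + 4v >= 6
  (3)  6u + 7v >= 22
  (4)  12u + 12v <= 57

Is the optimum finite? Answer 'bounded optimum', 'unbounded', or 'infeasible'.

unbounded

From the feasible point (-127/15, 52/5), moving in the direction (-12, 12) keeps every constraint satisfied while Z increases without bound.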